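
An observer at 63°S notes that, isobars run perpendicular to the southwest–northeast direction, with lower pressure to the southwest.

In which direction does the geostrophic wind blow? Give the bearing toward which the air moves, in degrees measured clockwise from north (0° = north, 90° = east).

135°

The pressure-gradient force points toward the southwest (bearing 225°).
Geostrophic balance: in the Southern Hemisphere the Coriolis force deflects motion to the left, so the geostrophic wind blows 90° to the left of the pressure-gradient force (low pressure on the right).
Rotating 225° by 90° counterclockwise gives 135° — the wind blows toward the southeast.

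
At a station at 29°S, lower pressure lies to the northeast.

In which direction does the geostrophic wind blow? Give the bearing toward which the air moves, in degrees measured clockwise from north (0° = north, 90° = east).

315°

The pressure-gradient force points toward the northeast (bearing 045°).
Geostrophic balance: in the Southern Hemisphere the Coriolis force deflects motion to the left, so the geostrophic wind blows 90° to the left of the pressure-gradient force (low pressure on the right).
Rotating 045° by 90° counterclockwise gives 315° — the wind blows toward the northwest.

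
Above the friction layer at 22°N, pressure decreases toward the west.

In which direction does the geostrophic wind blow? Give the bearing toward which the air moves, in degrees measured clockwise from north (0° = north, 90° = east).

000°

The pressure-gradient force points toward the west (bearing 270°).
Geostrophic balance: in the Northern Hemisphere the Coriolis force deflects motion to the right, so the geostrophic wind blows 90° to the right of the pressure-gradient force (low pressure on the left).
Rotating 270° by 90° clockwise gives 000° — the wind blows toward the north.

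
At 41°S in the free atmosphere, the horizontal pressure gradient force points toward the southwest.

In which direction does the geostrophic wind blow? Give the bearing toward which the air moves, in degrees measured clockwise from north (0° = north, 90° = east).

135°

The pressure-gradient force points toward the southwest (bearing 225°).
Geostrophic balance: in the Southern Hemisphere the Coriolis force deflects motion to the left, so the geostrophic wind blows 90° to the left of the pressure-gradient force (low pressure on the right).
Rotating 225° by 90° counterclockwise gives 135° — the wind blows toward the southeast.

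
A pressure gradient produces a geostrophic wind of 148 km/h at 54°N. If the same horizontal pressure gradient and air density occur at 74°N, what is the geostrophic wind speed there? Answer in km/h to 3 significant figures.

125 km/h

With the same pressure gradient and density, V_g ∝ 1/f ∝ 1/sin φ.
V₂ = V₁ · sin φ₁ / sin φ₂ = 148 × sin 54° / sin 74°
V₂ = 148 × 0.8090/0.9613 = 125 km/h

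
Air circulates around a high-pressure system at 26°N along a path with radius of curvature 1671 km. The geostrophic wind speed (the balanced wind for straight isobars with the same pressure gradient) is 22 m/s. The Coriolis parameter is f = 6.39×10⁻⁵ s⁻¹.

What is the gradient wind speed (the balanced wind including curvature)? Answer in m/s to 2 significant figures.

31 m/s

Around a high, pressure-gradient force acts outward with centrifugal, so Coriolis balances both:
fV = (1/ρ)|∂P/∂n| + V²/R  →  V² − fR·V + fR·V_g = 0
With fR = 6.39×10⁻⁵ × 1671×10³ m = 107 m/s:
V = [fR − √((fR)² − 4 fR V_g)]/2 = [107 − √(107² − 4×107×22)]/2 = 31 m/s
Supergeostrophic (V > V_g = 22 m/s), as expected around a high.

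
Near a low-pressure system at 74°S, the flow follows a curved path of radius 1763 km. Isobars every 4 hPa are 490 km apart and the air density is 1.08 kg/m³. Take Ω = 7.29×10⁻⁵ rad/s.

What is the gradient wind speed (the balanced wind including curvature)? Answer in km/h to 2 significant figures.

Coriolis parameter at 74°S:
f = 2Ω sin φ = 2 × 7.29×10⁻⁵ × sin 74° = 1.40×10⁻⁴ s⁻¹
Pressure gradient: |∂P/∂n| = 400 Pa / 490000 m = 8.16×10⁻⁴ Pa/m
Geostrophic speed: V_g = |∂P/∂n|/(fρ) = 8.16×10⁻⁴/(1.40×10⁻⁴ × 1.08) = 5.39 m/s
Around a low, centrifugal force acts outward with Coriolis, so pressure-gradient force balances both:
(1/ρ)|∂P/∂n| = fV + V²/R  →  V² + fR·V − fR·V_g = 0
With fR = 1.40×10⁻⁴ × 1763×10³ m = 247 m/s:
V = [−fR + √((fR)² + 4 fR V_g)]/2 = [−247 + √(247² + 4×247×5.39)]/2 = 5.28 m/s
Subgeostrophic (V < V_g = 5.39 m/s), as expected around a low.
Converting: 5.28 m/s × 3.6 = 19 km/h

19 km/h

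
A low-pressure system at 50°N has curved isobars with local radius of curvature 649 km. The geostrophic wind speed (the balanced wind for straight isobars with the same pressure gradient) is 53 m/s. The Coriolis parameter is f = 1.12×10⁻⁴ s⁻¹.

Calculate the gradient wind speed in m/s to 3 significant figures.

Around a low, centrifugal force acts outward with Coriolis, so pressure-gradient force balances both:
(1/ρ)|∂P/∂n| = fV + V²/R  →  V² + fR·V − fR·V_g = 0
With fR = 1.12×10⁻⁴ × 649×10³ m = 72.7 m/s:
V = [−fR + √((fR)² + 4 fR V_g)]/2 = [−72.7 + √(72.7² + 4×72.7×53)]/2 = 35.6 m/s
Subgeostrophic (V < V_g = 53 m/s), as expected around a low.

35.6 m/s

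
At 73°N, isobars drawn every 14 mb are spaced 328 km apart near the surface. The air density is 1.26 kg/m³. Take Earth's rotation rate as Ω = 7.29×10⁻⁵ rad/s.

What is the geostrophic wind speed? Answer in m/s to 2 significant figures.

24 m/s

Coriolis parameter at 73°N:
f = 2Ω sin φ = 2 × 7.29×10⁻⁵ × sin 73° = 1.39×10⁻⁴ s⁻¹
Pressure gradient: |∂P/∂n| = 1400 Pa / 328000 m = 4.27×10⁻³ Pa/m
Geostrophic balance (pressure-gradient force = Coriolis force):
V_g = (1/(fρ)) |∂P/∂n| = 4.27×10⁻³ / (1.39×10⁻⁴ × 1.26) = 24.3 m/s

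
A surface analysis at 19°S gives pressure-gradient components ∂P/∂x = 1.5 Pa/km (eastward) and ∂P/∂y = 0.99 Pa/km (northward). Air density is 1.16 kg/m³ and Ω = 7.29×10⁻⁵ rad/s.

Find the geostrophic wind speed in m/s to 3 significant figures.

32.6 m/s

Coriolis parameter at 19°S:
f = 2Ω sin φ = 2 × 7.29×10⁻⁵ × sin 19° = 4.75×10⁻⁵ s⁻¹
In the Southern Hemisphere f is negative: f = −4.75×10⁻⁵ s⁻¹.
Component geostrophic relations (x east, y north):
u_g = −(1/(fρ)) ∂P/∂y,  v_g = (1/(fρ)) ∂P/∂x
u_g = −(0.99×10⁻³)/(−4.75×10⁻⁵ × 1.16) = 18.0 m/s;  v_g = (1.5×10⁻³)/(−4.75×10⁻⁵ × 1.16) = −27.2 m/s
|V_g| = √(u_g² + v_g²) = 32.6 m/s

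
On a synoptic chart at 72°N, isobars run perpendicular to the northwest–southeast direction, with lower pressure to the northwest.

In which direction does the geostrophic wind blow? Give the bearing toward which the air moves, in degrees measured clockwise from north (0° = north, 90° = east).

045°

The pressure-gradient force points toward the northwest (bearing 315°).
Geostrophic balance: in the Northern Hemisphere the Coriolis force deflects motion to the right, so the geostrophic wind blows 90° to the right of the pressure-gradient force (low pressure on the left).
Rotating 315° by 90° clockwise gives 045° — the wind blows toward the northeast.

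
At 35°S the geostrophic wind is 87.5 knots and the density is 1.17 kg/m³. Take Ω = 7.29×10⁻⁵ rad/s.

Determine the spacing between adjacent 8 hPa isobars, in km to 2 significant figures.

Coriolis parameter at 35°S:
f = 2Ω sin φ = 2 × 7.29×10⁻⁵ × sin 35° = 8.36×10⁻⁵ s⁻¹
Wind speed in SI: 87.5 knots = 45.0 m/s
Geostrophic balance rearranged: |∂P/∂n| = f ρ V_g
|∂P/∂n| = 8.36×10⁻⁵ × 1.17 × 45.0 = 4.40×10⁻³ Pa/m
Isobar spacing: Δn = ΔP/|∂P/∂n| = 800 Pa / 4.40×10⁻³ Pa/m = 181639 m ≈ 180 km

180 km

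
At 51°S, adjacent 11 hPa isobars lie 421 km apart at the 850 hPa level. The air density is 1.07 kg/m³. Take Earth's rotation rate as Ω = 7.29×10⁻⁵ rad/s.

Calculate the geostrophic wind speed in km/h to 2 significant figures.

78 km/h

Coriolis parameter at 51°S:
f = 2Ω sin φ = 2 × 7.29×10⁻⁵ × sin 51° = 1.13×10⁻⁴ s⁻¹
Pressure gradient: |∂P/∂n| = 1100 Pa / 421000 m = 2.61×10⁻³ Pa/m
Geostrophic balance (pressure-gradient force = Coriolis force):
V_g = (1/(fρ)) |∂P/∂n| = 2.61×10⁻³ / (1.13×10⁻⁴ × 1.07) = 21.6 m/s
Converting: 21.6 m/s × 3.6 = 78 km/h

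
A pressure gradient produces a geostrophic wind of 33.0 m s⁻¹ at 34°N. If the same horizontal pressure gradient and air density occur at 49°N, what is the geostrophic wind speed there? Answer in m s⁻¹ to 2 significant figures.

With the same pressure gradient and density, V_g ∝ 1/f ∝ 1/sin φ.
V₂ = V₁ · sin φ₁ / sin φ₂ = 33.0 × sin 34° / sin 49°
V₂ = 33.0 × 0.5592/0.7547 = 24 m s⁻¹

24 m s⁻¹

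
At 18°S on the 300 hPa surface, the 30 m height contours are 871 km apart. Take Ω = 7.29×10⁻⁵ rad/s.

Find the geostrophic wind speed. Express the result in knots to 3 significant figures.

Coriolis parameter at 18°S:
f = 2Ω sin φ = 2 × 7.29×10⁻⁵ × sin 18° = 4.51×10⁻⁵ s⁻¹
Height gradient: |∂Z/∂n| = 30 m / 871000 m = 3.44×10⁻⁵
On a pressure surface, geostrophic balance gives V_g = (g/f)|∂Z/∂n|:
V_g = 9.81 × 3.44×10⁻⁵ / 4.51×10⁻⁵ = 7.50 m/s
Converting: 7.50 m/s × 1.944 = 14.6 knots

14.6 knots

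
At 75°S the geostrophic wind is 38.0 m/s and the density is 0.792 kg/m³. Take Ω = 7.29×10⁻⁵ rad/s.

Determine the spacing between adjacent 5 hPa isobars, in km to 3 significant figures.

Coriolis parameter at 75°S:
f = 2Ω sin φ = 2 × 7.29×10⁻⁵ × sin 75° = 1.41×10⁻⁴ s⁻¹
Geostrophic balance rearranged: |∂P/∂n| = f ρ V_g
|∂P/∂n| = 1.41×10⁻⁴ × 0.792 × 38.0 = 4.24×10⁻³ Pa/m
Isobar spacing: Δn = ΔP/|∂P/∂n| = 500 Pa / 4.24×10⁻³ Pa/m = 117967 m ≈ 118 km

118 km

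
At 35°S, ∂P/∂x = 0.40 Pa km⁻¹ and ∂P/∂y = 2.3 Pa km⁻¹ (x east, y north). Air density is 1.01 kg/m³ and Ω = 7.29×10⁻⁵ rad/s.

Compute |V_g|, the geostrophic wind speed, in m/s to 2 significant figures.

28 m/s

Coriolis parameter at 35°S:
f = 2Ω sin φ = 2 × 7.29×10⁻⁵ × sin 35° = 8.36×10⁻⁵ s⁻¹
In the Southern Hemisphere f is negative: f = −8.36×10⁻⁵ s⁻¹.
Component geostrophic relations (x east, y north):
u_g = −(1/(fρ)) ∂P/∂y,  v_g = (1/(fρ)) ∂P/∂x
u_g = −(2.3×10⁻³)/(−8.36×10⁻⁵ × 1.01) = 27.2 m/s;  v_g = (0.40×10⁻³)/(−8.36×10⁻⁵ × 1.01) = −4.74 m/s
|V_g| = √(u_g² + v_g²) = 27.6 m/s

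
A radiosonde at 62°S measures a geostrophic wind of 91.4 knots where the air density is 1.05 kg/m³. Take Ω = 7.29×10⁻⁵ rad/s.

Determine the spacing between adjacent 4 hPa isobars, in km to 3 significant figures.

62.9 km

Coriolis parameter at 62°S:
f = 2Ω sin φ = 2 × 7.29×10⁻⁵ × sin 62° = 1.29×10⁻⁴ s⁻¹
Wind speed in SI: 91.4 knots = 47.0 m/s
Geostrophic balance rearranged: |∂P/∂n| = f ρ V_g
|∂P/∂n| = 1.29×10⁻⁴ × 1.05 × 47.0 = 6.36×10⁻³ Pa/m
Isobar spacing: Δn = ΔP/|∂P/∂n| = 400 Pa / 6.36×10⁻³ Pa/m = 62935 m ≈ 62.9 km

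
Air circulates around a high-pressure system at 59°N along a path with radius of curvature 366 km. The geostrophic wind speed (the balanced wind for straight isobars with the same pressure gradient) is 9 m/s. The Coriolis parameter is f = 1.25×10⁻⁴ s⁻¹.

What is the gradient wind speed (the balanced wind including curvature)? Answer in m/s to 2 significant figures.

Around a high, pressure-gradient force acts outward with centrifugal, so Coriolis balances both:
fV = (1/ρ)|∂P/∂n| + V²/R  →  V² − fR·V + fR·V_g = 0
With fR = 1.25×10⁻⁴ × 366×10³ m = 45.8 m/s:
V = [fR − √((fR)² − 4 fR V_g)]/2 = [45.8 − √(45.8² − 4×45.8×9)]/2 = 12.3 m/s
Supergeostrophic (V > V_g = 9 m/s), as expected around a high.

12 m/s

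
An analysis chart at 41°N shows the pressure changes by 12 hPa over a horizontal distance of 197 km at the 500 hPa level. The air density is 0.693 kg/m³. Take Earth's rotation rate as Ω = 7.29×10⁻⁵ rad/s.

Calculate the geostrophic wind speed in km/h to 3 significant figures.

Coriolis parameter at 41°N:
f = 2Ω sin φ = 2 × 7.29×10⁻⁵ × sin 41° = 9.57×10⁻⁵ s⁻¹
Pressure gradient: |∂P/∂n| = 1200 Pa / 197000 m = 6.09×10⁻³ Pa/m
Geostrophic balance (pressure-gradient force = Coriolis force):
V_g = (1/(fρ)) |∂P/∂n| = 6.09×10⁻³ / (9.57×10⁻⁵ × 0.693) = 91.9 m/s
Converting: 91.9 m/s × 3.6 = 331 km/h

331 km/h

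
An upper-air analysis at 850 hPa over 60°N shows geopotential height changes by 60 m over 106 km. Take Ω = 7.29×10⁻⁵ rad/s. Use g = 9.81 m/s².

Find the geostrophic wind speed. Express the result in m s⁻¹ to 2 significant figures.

44 m s⁻¹

Coriolis parameter at 60°N:
f = 2Ω sin φ = 2 × 7.29×10⁻⁵ × sin 60° = 1.26×10⁻⁴ s⁻¹
Height gradient: |∂Z/∂n| = 60 m / 106000 m = 5.66×10⁻⁴
On a pressure surface, geostrophic balance gives V_g = (g/f)|∂Z/∂n|:
V_g = 9.81 × 5.66×10⁻⁴ / 1.26×10⁻⁴ = 44.0 m/s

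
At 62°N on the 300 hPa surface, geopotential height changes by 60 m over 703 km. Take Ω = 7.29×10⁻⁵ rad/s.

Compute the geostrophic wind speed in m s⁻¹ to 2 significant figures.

6.5 m s⁻¹

Coriolis parameter at 62°N:
f = 2Ω sin φ = 2 × 7.29×10⁻⁵ × sin 62° = 1.29×10⁻⁴ s⁻¹
Height gradient: |∂Z/∂n| = 60 m / 703000 m = 8.53×10⁻⁵
On a pressure surface, geostrophic balance gives V_g = (g/f)|∂Z/∂n|:
V_g = 9.81 × 8.53×10⁻⁵ / 1.29×10⁻⁴ = 6.50 m/s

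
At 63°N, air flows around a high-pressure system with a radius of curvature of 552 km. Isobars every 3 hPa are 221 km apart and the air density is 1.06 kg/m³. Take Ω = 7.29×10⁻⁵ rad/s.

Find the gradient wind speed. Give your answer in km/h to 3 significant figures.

42.5 km/h

Coriolis parameter at 63°N:
f = 2Ω sin φ = 2 × 7.29×10⁻⁵ × sin 63° = 1.30×10⁻⁴ s⁻¹
Pressure gradient: |∂P/∂n| = 300 Pa / 221000 m = 1.36×10⁻³ Pa/m
Geostrophic speed: V_g = |∂P/∂n|/(fρ) = 1.36×10⁻³/(1.30×10⁻⁴ × 1.06) = 9.86 m/s
Around a high, pressure-gradient force acts outward with centrifugal, so Coriolis balances both:
fV = (1/ρ)|∂P/∂n| + V²/R  →  V² − fR·V + fR·V_g = 0
With fR = 1.30×10⁻⁴ × 552×10³ m = 71.7 m/s:
V = [fR − √((fR)² − 4 fR V_g)]/2 = [71.7 − √(71.7² − 4×71.7×9.86)]/2 = 11.8 m/s
Supergeostrophic (V > V_g = 9.86 m/s), as expected around a high.
Converting: 11.8 m/s × 3.6 = 42.5 km/h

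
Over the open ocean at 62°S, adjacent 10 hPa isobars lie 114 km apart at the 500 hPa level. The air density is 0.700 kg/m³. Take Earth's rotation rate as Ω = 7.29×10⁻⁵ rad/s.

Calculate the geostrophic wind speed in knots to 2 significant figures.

Coriolis parameter at 62°S:
f = 2Ω sin φ = 2 × 7.29×10⁻⁵ × sin 62° = 1.29×10⁻⁴ s⁻¹
Pressure gradient: |∂P/∂n| = 1000 Pa / 114000 m = 8.77×10⁻³ Pa/m
Geostrophic balance (pressure-gradient force = Coriolis force):
V_g = (1/(fρ)) |∂P/∂n| = 8.77×10⁻³ / (1.29×10⁻⁴ × 0.700) = 97.3 m/s
Converting: 97.3 m/s × 1.944 = 190 knots

190 knots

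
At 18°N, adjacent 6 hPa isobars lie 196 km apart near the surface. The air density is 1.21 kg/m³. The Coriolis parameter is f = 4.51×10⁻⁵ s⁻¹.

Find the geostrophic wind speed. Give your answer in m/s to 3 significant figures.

56.1 m/s

Pressure gradient: |∂P/∂n| = 600 Pa / 196000 m = 3.06×10⁻³ Pa/m
Geostrophic balance (pressure-gradient force = Coriolis force):
V_g = (1/(fρ)) |∂P/∂n| = 3.06×10⁻³ / (4.51×10⁻⁵ × 1.21) = 56.1 m/s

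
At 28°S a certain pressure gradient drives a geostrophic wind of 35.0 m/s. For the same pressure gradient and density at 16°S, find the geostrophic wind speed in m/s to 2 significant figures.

60 m/s

With the same pressure gradient and density, V_g ∝ 1/f ∝ 1/sin φ.
V₂ = V₁ · sin φ₁ / sin φ₂ = 35.0 × sin 28° / sin 16°
V₂ = 35.0 × 0.4695/0.2756 = 60 m/s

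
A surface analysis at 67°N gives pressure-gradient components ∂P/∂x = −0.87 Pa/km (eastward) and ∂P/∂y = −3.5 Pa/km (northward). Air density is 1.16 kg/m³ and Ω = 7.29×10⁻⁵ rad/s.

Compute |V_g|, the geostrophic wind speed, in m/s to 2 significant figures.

23 m/s

Coriolis parameter at 67°N:
f = 2Ω sin φ = 2 × 7.29×10⁻⁵ × sin 67° = 1.34×10⁻⁴ s⁻¹
Component geostrophic relations (x east, y north):
u_g = −(1/(fρ)) ∂P/∂y,  v_g = (1/(fρ)) ∂P/∂x
u_g = −(−3.5×10⁻³)/(1.34×10⁻⁴ × 1.16) = 22.5 m/s;  v_g = (−0.87×10⁻³)/(1.34×10⁻⁴ × 1.16) = −5.59 m/s
|V_g| = √(u_g² + v_g²) = 23.2 m/s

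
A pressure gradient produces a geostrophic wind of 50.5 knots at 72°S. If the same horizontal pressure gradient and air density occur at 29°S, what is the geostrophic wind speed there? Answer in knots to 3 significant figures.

99.1 knots

With the same pressure gradient and density, V_g ∝ 1/f ∝ 1/sin φ.
V₂ = V₁ · sin φ₁ / sin φ₂ = 50.5 × sin 72° / sin 29°
V₂ = 50.5 × 0.9511/0.4848 = 99.1 knots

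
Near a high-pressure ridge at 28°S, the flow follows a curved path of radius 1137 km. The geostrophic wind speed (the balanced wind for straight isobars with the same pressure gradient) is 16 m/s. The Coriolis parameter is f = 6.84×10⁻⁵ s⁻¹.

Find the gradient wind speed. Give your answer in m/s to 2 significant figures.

Around a high, pressure-gradient force acts outward with centrifugal, so Coriolis balances both:
fV = (1/ρ)|∂P/∂n| + V²/R  →  V² − fR·V + fR·V_g = 0
With fR = 6.84×10⁻⁵ × 1137×10³ m = 77.8 m/s:
V = [fR − √((fR)² − 4 fR V_g)]/2 = [77.8 − √(77.8² − 4×77.8×16)]/2 = 22.5 m/s
Supergeostrophic (V > V_g = 16 m/s), as expected around a high.

23 m/s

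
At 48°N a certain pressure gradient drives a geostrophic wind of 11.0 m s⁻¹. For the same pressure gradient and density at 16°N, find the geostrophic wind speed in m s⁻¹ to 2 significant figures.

30 m s⁻¹

With the same pressure gradient and density, V_g ∝ 1/f ∝ 1/sin φ.
V₂ = V₁ · sin φ₁ / sin φ₂ = 11.0 × sin 48° / sin 16°
V₂ = 11.0 × 0.7431/0.2756 = 30 m s⁻¹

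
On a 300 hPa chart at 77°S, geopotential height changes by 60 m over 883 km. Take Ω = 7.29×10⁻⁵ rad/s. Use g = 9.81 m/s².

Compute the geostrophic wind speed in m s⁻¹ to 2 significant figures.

4.7 m s⁻¹

Coriolis parameter at 77°S:
f = 2Ω sin φ = 2 × 7.29×10⁻⁵ × sin 77° = 1.42×10⁻⁴ s⁻¹
Height gradient: |∂Z/∂n| = 60 m / 883000 m = 6.80×10⁻⁵
On a pressure surface, geostrophic balance gives V_g = (g/f)|∂Z/∂n|:
V_g = 9.81 × 6.80×10⁻⁵ / 1.42×10⁻⁴ = 4.69 m/s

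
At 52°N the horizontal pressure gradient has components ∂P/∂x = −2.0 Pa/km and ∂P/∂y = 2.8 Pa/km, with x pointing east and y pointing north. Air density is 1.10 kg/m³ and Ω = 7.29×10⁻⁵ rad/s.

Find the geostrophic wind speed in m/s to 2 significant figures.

Coriolis parameter at 52°N:
f = 2Ω sin φ = 2 × 7.29×10⁻⁵ × sin 52° = 1.15×10⁻⁴ s⁻¹
Component geostrophic relations (x east, y north):
u_g = −(1/(fρ)) ∂P/∂y,  v_g = (1/(fρ)) ∂P/∂x
u_g = −(2.8×10⁻³)/(1.15×10⁻⁴ × 1.10) = −22.2 m/s;  v_g = (−2.0×10⁻³)/(1.15×10⁻⁴ × 1.10) = −15.8 m/s
|V_g| = √(u_g² + v_g²) = 27.2 m/s

27 m/s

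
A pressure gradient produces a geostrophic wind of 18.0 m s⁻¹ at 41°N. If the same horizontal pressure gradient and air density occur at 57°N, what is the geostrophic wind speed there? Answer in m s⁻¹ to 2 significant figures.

14 m s⁻¹

With the same pressure gradient and density, V_g ∝ 1/f ∝ 1/sin φ.
V₂ = V₁ · sin φ₁ / sin φ₂ = 18.0 × sin 41° / sin 57°
V₂ = 18.0 × 0.6561/0.8387 = 14 m s⁻¹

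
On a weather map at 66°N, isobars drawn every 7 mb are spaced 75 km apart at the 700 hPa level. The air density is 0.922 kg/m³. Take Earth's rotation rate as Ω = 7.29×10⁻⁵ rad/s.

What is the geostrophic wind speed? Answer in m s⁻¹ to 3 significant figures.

Coriolis parameter at 66°N:
f = 2Ω sin φ = 2 × 7.29×10⁻⁵ × sin 66° = 1.33×10⁻⁴ s⁻¹
Pressure gradient: |∂P/∂n| = 700 Pa / 75000 m = 9.33×10⁻³ Pa/m
Geostrophic balance (pressure-gradient force = Coriolis force):
V_g = (1/(fρ)) |∂P/∂n| = 9.33×10⁻³ / (1.33×10⁻⁴ × 0.922) = 76.0 m/s

76.0 m s⁻¹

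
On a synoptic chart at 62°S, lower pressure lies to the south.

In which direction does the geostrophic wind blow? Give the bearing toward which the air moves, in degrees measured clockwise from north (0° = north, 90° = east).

090°

The pressure-gradient force points toward the south (bearing 180°).
Geostrophic balance: in the Southern Hemisphere the Coriolis force deflects motion to the left, so the geostrophic wind blows 90° to the left of the pressure-gradient force (low pressure on the right).
Rotating 180° by 90° counterclockwise gives 090° — the wind blows toward the east.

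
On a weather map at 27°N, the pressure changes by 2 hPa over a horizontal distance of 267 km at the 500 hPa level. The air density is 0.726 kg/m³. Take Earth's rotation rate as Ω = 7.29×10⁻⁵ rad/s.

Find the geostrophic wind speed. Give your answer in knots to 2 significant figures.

30 knots

Coriolis parameter at 27°N:
f = 2Ω sin φ = 2 × 7.29×10⁻⁵ × sin 27° = 6.62×10⁻⁵ s⁻¹
Pressure gradient: |∂P/∂n| = 200 Pa / 267000 m = 7.49×10⁻⁴ Pa/m
Geostrophic balance (pressure-gradient force = Coriolis force):
V_g = (1/(fρ)) |∂P/∂n| = 7.49×10⁻⁴ / (6.62×10⁻⁵ × 0.726) = 15.6 m/s
Converting: 15.6 m/s × 1.944 = 30 knots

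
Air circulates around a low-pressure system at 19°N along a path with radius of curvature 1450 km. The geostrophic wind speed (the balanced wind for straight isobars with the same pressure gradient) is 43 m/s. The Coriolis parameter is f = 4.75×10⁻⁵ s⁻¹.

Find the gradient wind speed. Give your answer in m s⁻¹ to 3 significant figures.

30.0 m s⁻¹

Around a low, centrifugal force acts outward with Coriolis, so pressure-gradient force balances both:
(1/ρ)|∂P/∂n| = fV + V²/R  →  V² + fR·V − fR·V_g = 0
With fR = 4.75×10⁻⁵ × 1450×10³ m = 68.9 m/s:
V = [−fR + √((fR)² + 4 fR V_g)]/2 = [−68.9 + √(68.9² + 4×68.9×43)]/2 = 30 m/s
Subgeostrophic (V < V_g = 43 m/s), as expected around a low.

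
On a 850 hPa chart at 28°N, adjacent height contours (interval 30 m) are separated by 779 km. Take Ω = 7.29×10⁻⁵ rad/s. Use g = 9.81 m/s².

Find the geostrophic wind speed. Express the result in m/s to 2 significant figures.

Coriolis parameter at 28°N:
f = 2Ω sin φ = 2 × 7.29×10⁻⁵ × sin 28° = 6.84×10⁻⁵ s⁻¹
Height gradient: |∂Z/∂n| = 30 m / 779000 m = 3.85×10⁻⁵
On a pressure surface, geostrophic balance gives V_g = (g/f)|∂Z/∂n|:
V_g = 9.81 × 3.85×10⁻⁵ / 6.84×10⁻⁵ = 5.52 m/s

5.5 m/s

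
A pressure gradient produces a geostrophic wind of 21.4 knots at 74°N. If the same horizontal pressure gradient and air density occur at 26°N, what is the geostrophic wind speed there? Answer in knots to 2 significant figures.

With the same pressure gradient and density, V_g ∝ 1/f ∝ 1/sin φ.
V₂ = V₁ · sin φ₁ / sin φ₂ = 21.4 × sin 74° / sin 26°
V₂ = 21.4 × 0.9613/0.4384 = 47 knots

47 knots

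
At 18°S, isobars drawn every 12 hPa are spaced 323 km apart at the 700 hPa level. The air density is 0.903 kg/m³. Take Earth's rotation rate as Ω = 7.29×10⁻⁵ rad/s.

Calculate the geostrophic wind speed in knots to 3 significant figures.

178 knots

Coriolis parameter at 18°S:
f = 2Ω sin φ = 2 × 7.29×10⁻⁵ × sin 18° = 4.51×10⁻⁵ s⁻¹
Pressure gradient: |∂P/∂n| = 1200 Pa / 323000 m = 3.72×10⁻³ Pa/m
Geostrophic balance (pressure-gradient force = Coriolis force):
V_g = (1/(fρ)) |∂P/∂n| = 3.72×10⁻³ / (4.51×10⁻⁵ × 0.903) = 91.3 m/s
Converting: 91.3 m/s × 1.944 = 178 knots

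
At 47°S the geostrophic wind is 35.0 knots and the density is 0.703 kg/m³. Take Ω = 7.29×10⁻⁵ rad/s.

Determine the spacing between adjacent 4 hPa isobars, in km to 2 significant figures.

Coriolis parameter at 47°S:
f = 2Ω sin φ = 2 × 7.29×10⁻⁵ × sin 47° = 1.07×10⁻⁴ s⁻¹
Wind speed in SI: 35.0 knots = 18.0 m/s
Geostrophic balance rearranged: |∂P/∂n| = f ρ V_g
|∂P/∂n| = 1.07×10⁻⁴ × 0.703 × 18.0 = 1.35×10⁻³ Pa/m
Isobar spacing: Δn = ΔP/|∂P/∂n| = 400 Pa / 1.35×10⁻³ Pa/m = 296356 m ≈ 300 km

300 km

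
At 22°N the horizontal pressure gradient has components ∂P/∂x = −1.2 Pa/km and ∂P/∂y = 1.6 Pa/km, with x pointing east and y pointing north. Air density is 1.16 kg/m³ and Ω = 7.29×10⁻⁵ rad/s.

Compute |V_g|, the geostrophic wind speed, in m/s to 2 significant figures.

32 m/s

Coriolis parameter at 22°N:
f = 2Ω sin φ = 2 × 7.29×10⁻⁵ × sin 22° = 5.46×10⁻⁵ s⁻¹
Component geostrophic relations (x east, y north):
u_g = −(1/(fρ)) ∂P/∂y,  v_g = (1/(fρ)) ∂P/∂x
u_g = −(1.6×10⁻³)/(5.46×10⁻⁵ × 1.16) = −25.3 m/s;  v_g = (−1.2×10⁻³)/(5.46×10⁻⁵ × 1.16) = −18.9 m/s
|V_g| = √(u_g² + v_g²) = 31.6 m/s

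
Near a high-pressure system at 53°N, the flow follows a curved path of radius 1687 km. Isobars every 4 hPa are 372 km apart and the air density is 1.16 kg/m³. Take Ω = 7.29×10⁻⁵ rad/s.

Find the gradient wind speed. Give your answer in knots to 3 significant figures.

16.2 knots

Coriolis parameter at 53°N:
f = 2Ω sin φ = 2 × 7.29×10⁻⁵ × sin 53° = 1.16×10⁻⁴ s⁻¹
Pressure gradient: |∂P/∂n| = 400 Pa / 372000 m = 1.08×10⁻³ Pa/m
Geostrophic speed: V_g = |∂P/∂n|/(fρ) = 1.08×10⁻³/(1.16×10⁻⁴ × 1.16) = 7.96 m/s
Around a high, pressure-gradient force acts outward with centrifugal, so Coriolis balances both:
fV = (1/ρ)|∂P/∂n| + V²/R  →  V² − fR·V + fR·V_g = 0
With fR = 1.16×10⁻⁴ × 1687×10³ m = 196 m/s:
V = [fR − √((fR)² − 4 fR V_g)]/2 = [196 − √(196² − 4×196×7.96)]/2 = 8.31 m/s
Supergeostrophic (V > V_g = 7.96 m/s), as expected around a high.
Converting: 8.31 m/s × 1.944 = 16.2 knots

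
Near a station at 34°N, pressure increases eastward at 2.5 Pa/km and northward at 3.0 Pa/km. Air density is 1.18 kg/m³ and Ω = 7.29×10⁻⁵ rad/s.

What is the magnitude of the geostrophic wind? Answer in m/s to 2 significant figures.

Coriolis parameter at 34°N:
f = 2Ω sin φ = 2 × 7.29×10⁻⁵ × sin 34° = 8.15×10⁻⁵ s⁻¹
Component geostrophic relations (x east, y north):
u_g = −(1/(fρ)) ∂P/∂y,  v_g = (1/(fρ)) ∂P/∂x
u_g = −(3.0×10⁻³)/(8.15×10⁻⁵ × 1.18) = −31.2 m/s;  v_g = (2.5×10⁻³)/(8.15×10⁻⁵ × 1.18) = 26.0 m/s
|V_g| = √(u_g² + v_g²) = 40.6 m/s

41 m/s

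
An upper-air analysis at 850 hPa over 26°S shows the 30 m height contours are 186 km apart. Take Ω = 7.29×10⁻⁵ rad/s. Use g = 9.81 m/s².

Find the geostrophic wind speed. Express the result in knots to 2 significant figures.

Coriolis parameter at 26°S:
f = 2Ω sin φ = 2 × 7.29×10⁻⁵ × sin 26° = 6.39×10⁻⁵ s⁻¹
Height gradient: |∂Z/∂n| = 30 m / 186000 m = 1.61×10⁻⁴
On a pressure surface, geostrophic balance gives V_g = (g/f)|∂Z/∂n|:
V_g = 9.81 × 1.61×10⁻⁴ / 6.39×10⁻⁵ = 24.8 m/s
Converting: 24.8 m/s × 1.944 = 48 knots

48 knots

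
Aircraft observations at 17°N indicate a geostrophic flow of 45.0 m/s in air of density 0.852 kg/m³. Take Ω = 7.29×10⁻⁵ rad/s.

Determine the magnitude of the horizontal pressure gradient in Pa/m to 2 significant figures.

1.6×10⁻³ Pa/m

Coriolis parameter at 17°N:
f = 2Ω sin φ = 2 × 7.29×10⁻⁵ × sin 17° = 4.26×10⁻⁵ s⁻¹
Geostrophic balance rearranged: |∂P/∂n| = f ρ V_g
|∂P/∂n| = 4.26×10⁻⁵ × 0.852 × 45.0 = 1.63×10⁻³ Pa/m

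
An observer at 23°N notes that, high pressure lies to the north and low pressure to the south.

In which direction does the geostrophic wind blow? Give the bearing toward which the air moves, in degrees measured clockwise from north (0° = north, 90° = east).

The pressure-gradient force points toward the south (bearing 180°).
Geostrophic balance: in the Northern Hemisphere the Coriolis force deflects motion to the right, so the geostrophic wind blows 90° to the right of the pressure-gradient force (low pressure on the left).
Rotating 180° by 90° clockwise gives 270° — the wind blows toward the west.

270°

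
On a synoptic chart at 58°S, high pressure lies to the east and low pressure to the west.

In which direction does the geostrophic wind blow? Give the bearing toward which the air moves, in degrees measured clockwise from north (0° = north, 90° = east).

180°

The pressure-gradient force points toward the west (bearing 270°).
Geostrophic balance: in the Southern Hemisphere the Coriolis force deflects motion to the left, so the geostrophic wind blows 90° to the left of the pressure-gradient force (low pressure on the right).
Rotating 270° by 90° counterclockwise gives 180° — the wind blows toward the south.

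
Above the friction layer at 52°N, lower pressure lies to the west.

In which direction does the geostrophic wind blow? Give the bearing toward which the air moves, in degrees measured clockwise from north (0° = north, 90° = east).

000°

The pressure-gradient force points toward the west (bearing 270°).
Geostrophic balance: in the Northern Hemisphere the Coriolis force deflects motion to the right, so the geostrophic wind blows 90° to the right of the pressure-gradient force (low pressure on the left).
Rotating 270° by 90° clockwise gives 000° — the wind blows toward the north.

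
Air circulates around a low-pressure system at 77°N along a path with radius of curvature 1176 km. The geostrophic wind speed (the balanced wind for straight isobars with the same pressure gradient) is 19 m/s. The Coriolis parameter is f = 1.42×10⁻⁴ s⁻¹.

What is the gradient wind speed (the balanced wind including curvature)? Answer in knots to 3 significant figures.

Around a low, centrifugal force acts outward with Coriolis, so pressure-gradient force balances both:
(1/ρ)|∂P/∂n| = fV + V²/R  →  V² + fR·V − fR·V_g = 0
With fR = 1.42×10⁻⁴ × 1176×10³ m = 167 m/s:
V = [−fR + √((fR)² + 4 fR V_g)]/2 = [−167 + √(167² + 4×167×19)]/2 = 17.2 m/s
Subgeostrophic (V < V_g = 19 m/s), as expected around a low.
Converting: 17.2 m/s × 1.944 = 33.5 knots

33.5 knots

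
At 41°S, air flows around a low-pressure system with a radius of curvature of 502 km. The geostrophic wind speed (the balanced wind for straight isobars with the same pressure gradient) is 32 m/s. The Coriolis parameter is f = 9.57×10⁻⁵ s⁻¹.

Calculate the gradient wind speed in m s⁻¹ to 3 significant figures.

Around a low, centrifugal force acts outward with Coriolis, so pressure-gradient force balances both:
(1/ρ)|∂P/∂n| = fV + V²/R  →  V² + fR·V − fR·V_g = 0
With fR = 9.57×10⁻⁵ × 502×10³ m = 48.0 m/s:
V = [−fR + √((fR)² + 4 fR V_g)]/2 = [−48.0 + √(48.0² + 4×48.0×32)]/2 = 22 m/s
Subgeostrophic (V < V_g = 32 m/s), as expected around a low.

22.0 m s⁻¹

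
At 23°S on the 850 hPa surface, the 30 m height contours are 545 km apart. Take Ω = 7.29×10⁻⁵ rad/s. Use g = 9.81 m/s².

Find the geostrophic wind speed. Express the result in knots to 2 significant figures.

Coriolis parameter at 23°S:
f = 2Ω sin φ = 2 × 7.29×10⁻⁵ × sin 23° = 5.70×10⁻⁵ s⁻¹
Height gradient: |∂Z/∂n| = 30 m / 545000 m = 5.50×10⁻⁵
On a pressure surface, geostrophic balance gives V_g = (g/f)|∂Z/∂n|:
V_g = 9.81 × 5.50×10⁻⁵ / 5.70×10⁻⁵ = 9.48 m/s
Converting: 9.48 m/s × 1.944 = 18 knots

18 knots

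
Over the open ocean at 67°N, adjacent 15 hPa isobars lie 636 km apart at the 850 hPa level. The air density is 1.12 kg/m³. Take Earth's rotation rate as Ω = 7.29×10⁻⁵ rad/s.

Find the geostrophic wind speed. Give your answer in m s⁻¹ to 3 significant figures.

Coriolis parameter at 67°N:
f = 2Ω sin φ = 2 × 7.29×10⁻⁵ × sin 67° = 1.34×10⁻⁴ s⁻¹
Pressure gradient: |∂P/∂n| = 1500 Pa / 636000 m = 2.36×10⁻³ Pa/m
Geostrophic balance (pressure-gradient force = Coriolis force):
V_g = (1/(fρ)) |∂P/∂n| = 2.36×10⁻³ / (1.34×10⁻⁴ × 1.12) = 15.7 m/s

15.7 m s⁻¹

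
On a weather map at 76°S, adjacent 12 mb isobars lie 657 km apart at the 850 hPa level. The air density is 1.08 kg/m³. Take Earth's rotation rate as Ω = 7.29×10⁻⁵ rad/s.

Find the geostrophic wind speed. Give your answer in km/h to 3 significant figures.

43.0 km/h

Coriolis parameter at 76°S:
f = 2Ω sin φ = 2 × 7.29×10⁻⁵ × sin 76° = 1.41×10⁻⁴ s⁻¹
Pressure gradient: |∂P/∂n| = 1200 Pa / 657000 m = 1.83×10⁻³ Pa/m
Geostrophic balance (pressure-gradient force = Coriolis force):
V_g = (1/(fρ)) |∂P/∂n| = 1.83×10⁻³ / (1.41×10⁻⁴ × 1.08) = 12.0 m/s
Converting: 12.0 m/s × 3.6 = 43.0 km/h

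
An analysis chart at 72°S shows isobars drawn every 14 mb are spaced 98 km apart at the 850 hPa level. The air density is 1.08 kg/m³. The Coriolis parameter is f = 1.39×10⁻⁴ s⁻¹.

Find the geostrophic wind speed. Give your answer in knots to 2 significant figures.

Pressure gradient: |∂P/∂n| = 1400 Pa / 98000 m = 1.43×10⁻² Pa/m
Geostrophic balance (pressure-gradient force = Coriolis force):
V_g = (1/(fρ)) |∂P/∂n| = 1.43×10⁻² / (1.39×10⁻⁴ × 1.08) = 95.2 m/s
Converting: 95.2 m/s × 1.944 = 180 knots

180 knots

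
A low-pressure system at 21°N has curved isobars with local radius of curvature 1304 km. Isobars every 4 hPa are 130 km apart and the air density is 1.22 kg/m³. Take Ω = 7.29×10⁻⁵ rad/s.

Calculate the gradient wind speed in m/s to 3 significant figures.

32.6 m/s

Coriolis parameter at 21°N:
f = 2Ω sin φ = 2 × 7.29×10⁻⁵ × sin 21° = 5.23×10⁻⁵ s⁻¹
Pressure gradient: |∂P/∂n| = 400 Pa / 130000 m = 3.08×10⁻³ Pa/m
Geostrophic speed: V_g = |∂P/∂n|/(fρ) = 3.08×10⁻³/(5.23×10⁻⁵ × 1.22) = 48.3 m/s
Around a low, centrifugal force acts outward with Coriolis, so pressure-gradient force balances both:
(1/ρ)|∂P/∂n| = fV + V²/R  →  V² + fR·V − fR·V_g = 0
With fR = 5.23×10⁻⁵ × 1304×10³ m = 68.1 m/s:
V = [−fR + √((fR)² + 4 fR V_g)]/2 = [−68.1 + √(68.1² + 4×68.1×48.3)]/2 = 32.6 m/s
Subgeostrophic (V < V_g = 48.3 m/s), as expected around a low.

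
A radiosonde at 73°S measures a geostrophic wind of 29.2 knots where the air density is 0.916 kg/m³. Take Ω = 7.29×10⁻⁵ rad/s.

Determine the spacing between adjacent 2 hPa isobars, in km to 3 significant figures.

104 km

Coriolis parameter at 73°S:
f = 2Ω sin φ = 2 × 7.29×10⁻⁵ × sin 73° = 1.39×10⁻⁴ s⁻¹
Wind speed in SI: 29.2 knots = 15.0 m/s
Geostrophic balance rearranged: |∂P/∂n| = f ρ V_g
|∂P/∂n| = 1.39×10⁻⁴ × 0.916 × 15.0 = 1.92×10⁻³ Pa/m
Isobar spacing: Δn = ΔP/|∂P/∂n| = 200 Pa / 1.92×10⁻³ Pa/m = 104246 m ≈ 104 km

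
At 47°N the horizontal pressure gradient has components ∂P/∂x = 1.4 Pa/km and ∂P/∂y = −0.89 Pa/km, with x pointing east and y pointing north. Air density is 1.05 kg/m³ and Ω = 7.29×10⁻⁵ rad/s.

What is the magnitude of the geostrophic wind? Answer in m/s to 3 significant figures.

14.8 m/s

Coriolis parameter at 47°N:
f = 2Ω sin φ = 2 × 7.29×10⁻⁵ × sin 47° = 1.07×10⁻⁴ s⁻¹
Component geostrophic relations (x east, y north):
u_g = −(1/(fρ)) ∂P/∂y,  v_g = (1/(fρ)) ∂P/∂x
u_g = −(−0.89×10⁻³)/(1.07×10⁻⁴ × 1.05) = 7.95 m/s;  v_g = (1.4×10⁻³)/(1.07×10⁻⁴ × 1.05) = 12.5 m/s
|V_g| = √(u_g² + v_g²) = 14.8 m/s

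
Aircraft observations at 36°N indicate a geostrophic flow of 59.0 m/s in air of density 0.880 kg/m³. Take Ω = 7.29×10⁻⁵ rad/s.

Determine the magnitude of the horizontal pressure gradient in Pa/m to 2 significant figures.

4.4×10⁻³ Pa/m

Coriolis parameter at 36°N:
f = 2Ω sin φ = 2 × 7.29×10⁻⁵ × sin 36° = 8.57×10⁻⁵ s⁻¹
Geostrophic balance rearranged: |∂P/∂n| = f ρ V_g
|∂P/∂n| = 8.57×10⁻⁵ × 0.880 × 59.0 = 4.45×10⁻³ Pa/m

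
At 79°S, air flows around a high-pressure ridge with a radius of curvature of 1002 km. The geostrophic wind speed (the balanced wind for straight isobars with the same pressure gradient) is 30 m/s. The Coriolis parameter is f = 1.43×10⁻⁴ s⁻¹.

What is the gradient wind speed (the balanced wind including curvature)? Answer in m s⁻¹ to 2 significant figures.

43 m s⁻¹

Around a high, pressure-gradient force acts outward with centrifugal, so Coriolis balances both:
fV = (1/ρ)|∂P/∂n| + V²/R  →  V² − fR·V + fR·V_g = 0
With fR = 1.43×10⁻⁴ × 1002×10³ m = 143 m/s:
V = [fR − √((fR)² − 4 fR V_g)]/2 = [143 − √(143² − 4×143×30)]/2 = 42.8 m/s
Supergeostrophic (V > V_g = 30 m/s), as expected around a high.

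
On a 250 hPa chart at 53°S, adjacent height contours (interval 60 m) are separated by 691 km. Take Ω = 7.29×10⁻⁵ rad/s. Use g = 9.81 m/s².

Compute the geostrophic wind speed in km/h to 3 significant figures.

Coriolis parameter at 53°S:
f = 2Ω sin φ = 2 × 7.29×10⁻⁵ × sin 53° = 1.16×10⁻⁴ s⁻¹
Height gradient: |∂Z/∂n| = 60 m / 691000 m = 8.68×10⁻⁵
On a pressure surface, geostrophic balance gives V_g = (g/f)|∂Z/∂n|:
V_g = 9.81 × 8.68×10⁻⁵ / 1.16×10⁻⁴ = 7.32 m/s
Converting: 7.32 m/s × 3.6 = 26.3 km/h

26.3 km/h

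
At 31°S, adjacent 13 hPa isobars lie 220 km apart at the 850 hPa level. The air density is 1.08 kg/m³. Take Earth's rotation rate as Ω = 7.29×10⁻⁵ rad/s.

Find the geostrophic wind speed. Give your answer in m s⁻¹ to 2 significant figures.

73 m s⁻¹

Coriolis parameter at 31°S:
f = 2Ω sin φ = 2 × 7.29×10⁻⁵ × sin 31° = 7.51×10⁻⁵ s⁻¹
Pressure gradient: |∂P/∂n| = 1300 Pa / 220000 m = 5.91×10⁻³ Pa/m
Geostrophic balance (pressure-gradient force = Coriolis force):
V_g = (1/(fρ)) |∂P/∂n| = 5.91×10⁻³ / (7.51×10⁻⁵ × 1.08) = 72.9 m/s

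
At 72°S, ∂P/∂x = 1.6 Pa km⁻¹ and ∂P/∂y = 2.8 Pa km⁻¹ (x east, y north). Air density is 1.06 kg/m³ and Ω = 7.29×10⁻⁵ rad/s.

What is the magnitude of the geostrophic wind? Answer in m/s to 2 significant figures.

22 m/s

Coriolis parameter at 72°S:
f = 2Ω sin φ = 2 × 7.29×10⁻⁵ × sin 72° = 1.39×10⁻⁴ s⁻¹
In the Southern Hemisphere f is negative: f = −1.39×10⁻⁴ s⁻¹.
Component geostrophic relations (x east, y north):
u_g = −(1/(fρ)) ∂P/∂y,  v_g = (1/(fρ)) ∂P/∂x
u_g = −(2.8×10⁻³)/(−1.39×10⁻⁴ × 1.06) = 19.0 m/s;  v_g = (1.6×10⁻³)/(−1.39×10⁻⁴ × 1.06) = −10.9 m/s
|V_g| = √(u_g² + v_g²) = 21.9 m/s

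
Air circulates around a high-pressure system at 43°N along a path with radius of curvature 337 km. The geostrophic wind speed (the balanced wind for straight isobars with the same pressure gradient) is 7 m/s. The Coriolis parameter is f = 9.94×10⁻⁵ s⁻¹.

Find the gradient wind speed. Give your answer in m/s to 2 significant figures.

10.0 m/s

Around a high, pressure-gradient force acts outward with centrifugal, so Coriolis balances both:
fV = (1/ρ)|∂P/∂n| + V²/R  →  V² − fR·V + fR·V_g = 0
With fR = 9.94×10⁻⁵ × 337×10³ m = 33.5 m/s:
V = [fR − √((fR)² − 4 fR V_g)]/2 = [33.5 − √(33.5² − 4×33.5×7)]/2 = 9.96 m/s
Supergeostrophic (V > V_g = 7 m/s), as expected around a high.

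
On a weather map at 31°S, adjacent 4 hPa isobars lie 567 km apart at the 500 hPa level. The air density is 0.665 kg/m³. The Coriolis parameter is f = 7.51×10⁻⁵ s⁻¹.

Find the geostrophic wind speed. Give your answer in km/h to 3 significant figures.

50.9 km/h

Pressure gradient: |∂P/∂n| = 400 Pa / 567000 m = 7.05×10⁻⁴ Pa/m
Geostrophic balance (pressure-gradient force = Coriolis force):
V_g = (1/(fρ)) |∂P/∂n| = 7.05×10⁻⁴ / (7.51×10⁻⁵ × 0.665) = 14.1 m/s
Converting: 14.1 m/s × 3.6 = 50.9 km/h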